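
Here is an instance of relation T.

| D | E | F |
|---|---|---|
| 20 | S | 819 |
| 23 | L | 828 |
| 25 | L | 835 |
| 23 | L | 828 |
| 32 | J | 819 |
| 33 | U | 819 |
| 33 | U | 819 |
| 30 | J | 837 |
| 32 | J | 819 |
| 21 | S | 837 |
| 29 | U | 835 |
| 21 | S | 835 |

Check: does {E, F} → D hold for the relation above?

(E=S, F=819): 1 row → D = 20 ✓
(E=L, F=828): 2 rows → D = 23, 23 ✓
(E=L, F=835): 1 row → D = 25 ✓
(E=J, F=819): 2 rows → D = 32, 32 ✓
(E=U, F=819): 2 rows → D = 33, 33 ✓
(E=J, F=837): 1 row → D = 30 ✓
(E=S, F=837): 1 row → D = 21 ✓
(E=U, F=835): 1 row → D = 29 ✓
(E=S, F=835): 1 row → D = 21 ✓
Every {E, F} value is associated with a single D value, so {E, F} → D holds.

Yes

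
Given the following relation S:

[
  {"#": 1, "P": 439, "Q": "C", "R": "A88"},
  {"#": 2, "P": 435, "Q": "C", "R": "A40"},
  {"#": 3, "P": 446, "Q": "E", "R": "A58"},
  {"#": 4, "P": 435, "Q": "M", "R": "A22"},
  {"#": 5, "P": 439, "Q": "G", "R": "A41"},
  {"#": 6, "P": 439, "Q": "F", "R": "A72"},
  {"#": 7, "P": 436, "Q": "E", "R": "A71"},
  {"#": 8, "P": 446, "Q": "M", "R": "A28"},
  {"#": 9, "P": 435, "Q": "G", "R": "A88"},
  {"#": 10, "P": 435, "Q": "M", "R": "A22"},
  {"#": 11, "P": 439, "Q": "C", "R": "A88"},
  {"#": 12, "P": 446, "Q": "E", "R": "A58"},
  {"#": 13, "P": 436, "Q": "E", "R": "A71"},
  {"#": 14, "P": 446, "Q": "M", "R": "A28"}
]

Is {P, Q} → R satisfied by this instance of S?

(P=439, Q=C): rows 1, 11 → R = A88, A88 ✓
(P=435, Q=C): row 2 → R = A40 ✓
(P=446, Q=E): rows 3, 12 → R = A58, A58 ✓
(P=435, Q=M): rows 4, 10 → R = A22, A22 ✓
(P=439, Q=G): row 5 → R = A41 ✓
(P=439, Q=F): row 6 → R = A72 ✓
(P=436, Q=E): rows 7, 13 → R = A71, A71 ✓
(P=446, Q=M): rows 8, 14 → R = A28, A28 ✓
(P=435, Q=G): row 9 → R = A88 ✓
Every {P, Q} value is associated with a single R value, so {P, Q} → R holds.

Yes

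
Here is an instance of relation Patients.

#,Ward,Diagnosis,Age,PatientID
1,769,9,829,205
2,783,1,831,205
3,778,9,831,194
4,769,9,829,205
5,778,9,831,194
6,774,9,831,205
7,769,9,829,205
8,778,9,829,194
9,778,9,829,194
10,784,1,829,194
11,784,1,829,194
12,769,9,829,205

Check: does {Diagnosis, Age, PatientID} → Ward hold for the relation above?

Yes

(Diagnosis=9, Age=829, PatientID=205): rows 1, 4, 7, 12 → Ward = 769, 769, 769, 769 ✓
(Diagnosis=1, Age=831, PatientID=205): row 2 → Ward = 783 ✓
(Diagnosis=9, Age=831, PatientID=194): rows 3, 5 → Ward = 778, 778 ✓
(Diagnosis=9, Age=831, PatientID=205): row 6 → Ward = 774 ✓
(Diagnosis=9, Age=829, PatientID=194): rows 8, 9 → Ward = 778, 778 ✓
(Diagnosis=1, Age=829, PatientID=194): rows 10, 11 → Ward = 784, 784 ✓
Every {Diagnosis, Age, PatientID} value is associated with a single Ward value, so {Diagnosis, Age, PatientID} → Ward holds.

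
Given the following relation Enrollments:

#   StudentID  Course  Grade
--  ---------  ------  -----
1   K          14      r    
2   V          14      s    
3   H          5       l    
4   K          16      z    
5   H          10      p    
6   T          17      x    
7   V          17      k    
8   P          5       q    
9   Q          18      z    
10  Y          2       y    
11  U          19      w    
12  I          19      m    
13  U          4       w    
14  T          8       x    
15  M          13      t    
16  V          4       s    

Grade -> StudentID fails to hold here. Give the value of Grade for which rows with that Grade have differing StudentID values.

z

Grade=r: row 1 → StudentID = K ✓
Grade=s: rows 2, 16 → StudentID = V, V ✓
Grade=l: row 3 → StudentID = H ✓
Grade=z: rows 4, 9 → StudentID takes values {K, Q} — violation
Grade=p: row 5 → StudentID = H ✓
Grade=x: rows 6, 14 → StudentID = T, T ✓
Grade=k: row 7 → StudentID = V ✓
Grade=q: row 8 → StudentID = P ✓
Grade=y: row 10 → StudentID = Y ✓
Grade=w: rows 11, 13 → StudentID = U, U ✓
Grade=m: row 12 → StudentID = I ✓
Grade=t: row 15 → StudentID = M ✓
The only Grade value with inconsistent StudentID is Grade=z.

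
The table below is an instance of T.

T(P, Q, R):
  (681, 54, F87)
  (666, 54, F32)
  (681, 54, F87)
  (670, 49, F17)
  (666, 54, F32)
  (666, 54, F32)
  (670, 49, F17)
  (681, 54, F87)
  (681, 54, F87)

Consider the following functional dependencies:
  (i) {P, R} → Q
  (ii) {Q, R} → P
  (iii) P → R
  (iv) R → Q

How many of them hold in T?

4

(i) {P, R} → Q: every LHS value maps to a single RHS value — holds.
(ii) {Q, R} → P: every LHS value maps to a single RHS value — holds.
(iii) P → R: every LHS value maps to a single RHS value — holds.
(iv) R → Q: every LHS value maps to a single RHS value — holds.
4 of the 4 dependencies hold.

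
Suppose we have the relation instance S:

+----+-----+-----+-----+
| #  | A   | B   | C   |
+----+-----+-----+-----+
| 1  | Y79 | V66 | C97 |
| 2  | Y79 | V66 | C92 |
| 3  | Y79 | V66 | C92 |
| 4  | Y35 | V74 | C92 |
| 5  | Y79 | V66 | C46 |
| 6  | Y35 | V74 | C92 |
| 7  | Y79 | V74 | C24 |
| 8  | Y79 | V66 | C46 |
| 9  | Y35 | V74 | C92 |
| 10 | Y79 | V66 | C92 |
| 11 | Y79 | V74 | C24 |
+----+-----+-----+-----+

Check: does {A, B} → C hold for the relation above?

(A=Y79, B=V66): rows 1, 2, 3, 5, 8, 10 → C takes values {C97, C92, C46} — violation
(A=Y35, B=V74): rows 4, 6, 9 → C = C92, C92, C92 ✓
(A=Y79, B=V74): rows 7, 11 → C = C24, C24 ✓
Two rows agree on {A, B} but differ on C, so {A, B} → C does not hold.

No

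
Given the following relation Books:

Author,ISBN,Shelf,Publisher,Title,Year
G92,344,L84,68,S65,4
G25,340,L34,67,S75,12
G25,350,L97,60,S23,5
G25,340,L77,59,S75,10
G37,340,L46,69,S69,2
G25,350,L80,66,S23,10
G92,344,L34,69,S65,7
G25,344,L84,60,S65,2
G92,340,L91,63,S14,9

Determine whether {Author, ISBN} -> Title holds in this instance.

(Author=G92, ISBN=344): 2 rows → Title = S65, S65 ✓
(Author=G25, ISBN=340): 2 rows → Title = S75, S75 ✓
(Author=G25, ISBN=350): 2 rows → Title = S23, S23 ✓
(Author=G37, ISBN=340): 1 row → Title = S69 ✓
(Author=G25, ISBN=344): 1 row → Title = S65 ✓
(Author=G92, ISBN=340): 1 row → Title = S14 ✓
Every {Author, ISBN} value is associated with a single Title value, so {Author, ISBN} -> Title holds.

Yes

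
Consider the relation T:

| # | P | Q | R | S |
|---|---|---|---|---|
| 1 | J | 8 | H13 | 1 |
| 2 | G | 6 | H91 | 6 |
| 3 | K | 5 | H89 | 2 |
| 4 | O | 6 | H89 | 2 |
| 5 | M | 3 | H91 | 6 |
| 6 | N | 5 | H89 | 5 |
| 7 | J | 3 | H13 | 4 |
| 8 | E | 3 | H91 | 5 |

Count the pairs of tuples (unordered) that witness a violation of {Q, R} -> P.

2

(Q=5, R=H89): violating pairs (3,6) — 1 pair.
(Q=3, R=H91): violating pairs (5,8) — 1 pair.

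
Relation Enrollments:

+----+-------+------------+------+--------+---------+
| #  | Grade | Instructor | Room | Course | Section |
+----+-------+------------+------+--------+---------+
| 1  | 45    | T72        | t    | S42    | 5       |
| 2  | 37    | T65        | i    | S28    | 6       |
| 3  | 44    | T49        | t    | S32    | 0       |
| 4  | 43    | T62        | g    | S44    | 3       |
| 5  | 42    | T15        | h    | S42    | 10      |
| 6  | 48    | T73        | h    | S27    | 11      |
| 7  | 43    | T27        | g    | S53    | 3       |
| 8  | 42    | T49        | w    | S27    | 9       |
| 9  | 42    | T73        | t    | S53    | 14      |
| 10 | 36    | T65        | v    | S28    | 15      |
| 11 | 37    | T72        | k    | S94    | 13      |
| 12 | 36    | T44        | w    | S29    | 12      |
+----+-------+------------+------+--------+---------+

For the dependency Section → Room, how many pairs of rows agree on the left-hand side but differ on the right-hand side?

Section=3: all 2 rows agree on Room — 0 pairs.

0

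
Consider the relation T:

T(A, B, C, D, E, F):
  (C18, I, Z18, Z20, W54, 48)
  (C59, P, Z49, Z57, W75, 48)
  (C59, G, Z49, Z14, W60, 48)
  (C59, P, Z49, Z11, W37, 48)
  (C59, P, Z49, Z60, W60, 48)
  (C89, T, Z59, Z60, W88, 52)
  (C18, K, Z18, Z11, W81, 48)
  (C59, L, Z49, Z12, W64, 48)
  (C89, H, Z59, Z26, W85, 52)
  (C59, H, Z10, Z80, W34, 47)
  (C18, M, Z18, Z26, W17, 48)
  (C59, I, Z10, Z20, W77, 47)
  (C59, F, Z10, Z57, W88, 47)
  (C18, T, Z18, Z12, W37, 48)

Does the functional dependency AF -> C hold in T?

(A=C18, F=48): 4 rows → C = Z18, Z18, Z18, Z18 ✓
(A=C59, F=48): 5 rows → C = Z49, Z49, Z49, Z49, Z49 ✓
(A=C89, F=52): 2 rows → C = Z59, Z59 ✓
(A=C59, F=47): 3 rows → C = Z10, Z10, Z10 ✓
Every AF value is associated with a single C value, so AF -> C holds.

Yes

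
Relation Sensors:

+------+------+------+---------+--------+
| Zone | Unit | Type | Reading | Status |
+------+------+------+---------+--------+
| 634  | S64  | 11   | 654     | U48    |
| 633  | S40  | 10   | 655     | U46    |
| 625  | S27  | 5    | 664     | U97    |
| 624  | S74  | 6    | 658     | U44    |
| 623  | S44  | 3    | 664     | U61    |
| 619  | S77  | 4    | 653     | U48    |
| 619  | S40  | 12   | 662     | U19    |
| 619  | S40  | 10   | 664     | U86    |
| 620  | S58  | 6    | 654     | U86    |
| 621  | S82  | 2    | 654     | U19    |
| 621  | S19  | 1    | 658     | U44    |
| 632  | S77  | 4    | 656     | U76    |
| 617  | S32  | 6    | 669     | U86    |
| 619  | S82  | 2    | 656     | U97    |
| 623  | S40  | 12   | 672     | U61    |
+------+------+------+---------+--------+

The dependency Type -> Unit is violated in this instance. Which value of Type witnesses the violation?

Type=11: 1 row → Unit = S64 ✓
Type=10: 2 rows → Unit = S40, S40 ✓
Type=5: 1 row → Unit = S27 ✓
Type=6: 3 rows → Unit takes values {S74, S58, S32} — violation
Type=3: 1 row → Unit = S44 ✓
Type=4: 2 rows → Unit = S77, S77 ✓
Type=12: 2 rows → Unit = S40, S40 ✓
Type=2: 2 rows → Unit = S82, S82 ✓
Type=1: 1 row → Unit = S19 ✓
The only Type value with inconsistent Unit is Type=6.

6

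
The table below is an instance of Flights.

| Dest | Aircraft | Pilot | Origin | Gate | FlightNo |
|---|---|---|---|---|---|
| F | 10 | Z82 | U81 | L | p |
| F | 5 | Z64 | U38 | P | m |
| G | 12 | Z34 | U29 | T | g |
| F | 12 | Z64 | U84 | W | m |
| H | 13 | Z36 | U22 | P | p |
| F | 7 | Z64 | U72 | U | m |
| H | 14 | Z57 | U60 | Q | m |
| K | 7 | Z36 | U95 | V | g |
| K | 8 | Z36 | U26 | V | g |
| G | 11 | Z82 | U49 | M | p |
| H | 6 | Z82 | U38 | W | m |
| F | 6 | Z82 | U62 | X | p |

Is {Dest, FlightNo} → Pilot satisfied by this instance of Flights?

No

(Dest=F, FlightNo=p): 2 rows → Pilot = Z82, Z82 ✓
(Dest=F, FlightNo=m): 3 rows → Pilot = Z64, Z64, Z64 ✓
(Dest=G, FlightNo=g): 1 row → Pilot = Z34 ✓
(Dest=H, FlightNo=p): 1 row → Pilot = Z36 ✓
(Dest=H, FlightNo=m): 2 rows → Pilot takes values {Z57, Z82} — violation
(Dest=K, FlightNo=g): 2 rows → Pilot = Z36, Z36 ✓
(Dest=G, FlightNo=p): 1 row → Pilot = Z82 ✓
Two rows agree on {Dest, FlightNo} but differ on Pilot, so {Dest, FlightNo} → Pilot does not hold.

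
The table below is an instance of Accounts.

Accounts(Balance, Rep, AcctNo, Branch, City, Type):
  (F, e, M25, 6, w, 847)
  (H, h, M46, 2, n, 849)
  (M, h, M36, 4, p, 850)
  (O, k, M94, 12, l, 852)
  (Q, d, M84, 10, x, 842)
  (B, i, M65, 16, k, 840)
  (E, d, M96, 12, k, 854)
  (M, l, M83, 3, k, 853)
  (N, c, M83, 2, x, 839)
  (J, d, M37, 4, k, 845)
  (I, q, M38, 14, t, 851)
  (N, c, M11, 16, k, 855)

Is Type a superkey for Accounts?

All 12 rows have distinct Type values, so Type → (all attributes) holds and Type is a superkey.

Yes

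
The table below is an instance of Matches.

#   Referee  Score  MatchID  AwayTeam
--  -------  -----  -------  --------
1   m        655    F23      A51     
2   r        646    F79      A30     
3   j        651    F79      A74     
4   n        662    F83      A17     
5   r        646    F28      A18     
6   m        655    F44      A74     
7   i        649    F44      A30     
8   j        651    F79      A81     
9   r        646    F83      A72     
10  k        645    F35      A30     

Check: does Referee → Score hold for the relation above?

Referee=m: rows 1, 6 → Score = 655, 655 ✓
Referee=r: rows 2, 5, 9 → Score = 646, 646, 646 ✓
Referee=j: rows 3, 8 → Score = 651, 651 ✓
Referee=n: row 4 → Score = 662 ✓
Referee=i: row 7 → Score = 649 ✓
Referee=k: row 10 → Score = 645 ✓
Every Referee value is associated with a single Score value, so Referee → Score holds.

Yes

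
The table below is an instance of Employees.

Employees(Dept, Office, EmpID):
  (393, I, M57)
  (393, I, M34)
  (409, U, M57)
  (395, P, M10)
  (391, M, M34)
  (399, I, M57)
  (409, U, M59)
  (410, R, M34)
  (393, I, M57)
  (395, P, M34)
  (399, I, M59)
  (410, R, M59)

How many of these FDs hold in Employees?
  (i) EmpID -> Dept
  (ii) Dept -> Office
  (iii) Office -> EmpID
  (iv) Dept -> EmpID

1

(i) EmpID -> Dept: EmpID=M57: 4 rows → Dept takes values {393, 409, 399} — violation; EmpID=M34: 4 rows → Dept takes values {393, 391, 410, 395} — violation; EmpID=M59: 3 rows → Dept takes values {409, 399, 410} — violation — fails.
(ii) Dept -> Office: every LHS value maps to a single RHS value — holds.
(iii) Office -> EmpID: Office=I: 5 rows → EmpID takes values {M57, M34, M59} — violation; Office=U: 2 rows → EmpID takes values {M57, M59} — violation; Office=P: 2 rows → EmpID takes values {M10, M34} — violation; Office=R: 2 rows → EmpID takes values {M34, M59} — violation — fails.
(iv) Dept -> EmpID: Dept=393: 3 rows → EmpID takes values {M57, M34} — violation; Dept=409: 2 rows → EmpID takes values {M57, M59} — violation; Dept=395: 2 rows → EmpID takes values {M10, M34} — violation; Dept=399: 2 rows → EmpID takes values {M57, M59} — violation; Dept=410: 2 rows → EmpID takes values {M34, M59} — violation — fails.
1 of the 4 dependencies holds.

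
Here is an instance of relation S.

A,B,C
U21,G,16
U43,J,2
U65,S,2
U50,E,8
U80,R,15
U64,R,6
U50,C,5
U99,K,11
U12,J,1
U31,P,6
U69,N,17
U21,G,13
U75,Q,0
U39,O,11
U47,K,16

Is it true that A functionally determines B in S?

No

A=U21: 2 rows → B = G, G ✓
A=U43: 1 row → B = J ✓
A=U65: 1 row → B = S ✓
A=U50: 2 rows → B takes values {E, C} — violation
A=U80: 1 row → B = R ✓
A=U64: 1 row → B = R ✓
A=U99: 1 row → B = K ✓
A=U12: 1 row → B = J ✓
A=U31: 1 row → B = P ✓
A=U69: 1 row → B = N ✓
A=U75: 1 row → B = Q ✓
A=U39: 1 row → B = O ✓
A=U47: 1 row → B = K ✓
Two rows agree on A but differ on B, so A → B does not hold.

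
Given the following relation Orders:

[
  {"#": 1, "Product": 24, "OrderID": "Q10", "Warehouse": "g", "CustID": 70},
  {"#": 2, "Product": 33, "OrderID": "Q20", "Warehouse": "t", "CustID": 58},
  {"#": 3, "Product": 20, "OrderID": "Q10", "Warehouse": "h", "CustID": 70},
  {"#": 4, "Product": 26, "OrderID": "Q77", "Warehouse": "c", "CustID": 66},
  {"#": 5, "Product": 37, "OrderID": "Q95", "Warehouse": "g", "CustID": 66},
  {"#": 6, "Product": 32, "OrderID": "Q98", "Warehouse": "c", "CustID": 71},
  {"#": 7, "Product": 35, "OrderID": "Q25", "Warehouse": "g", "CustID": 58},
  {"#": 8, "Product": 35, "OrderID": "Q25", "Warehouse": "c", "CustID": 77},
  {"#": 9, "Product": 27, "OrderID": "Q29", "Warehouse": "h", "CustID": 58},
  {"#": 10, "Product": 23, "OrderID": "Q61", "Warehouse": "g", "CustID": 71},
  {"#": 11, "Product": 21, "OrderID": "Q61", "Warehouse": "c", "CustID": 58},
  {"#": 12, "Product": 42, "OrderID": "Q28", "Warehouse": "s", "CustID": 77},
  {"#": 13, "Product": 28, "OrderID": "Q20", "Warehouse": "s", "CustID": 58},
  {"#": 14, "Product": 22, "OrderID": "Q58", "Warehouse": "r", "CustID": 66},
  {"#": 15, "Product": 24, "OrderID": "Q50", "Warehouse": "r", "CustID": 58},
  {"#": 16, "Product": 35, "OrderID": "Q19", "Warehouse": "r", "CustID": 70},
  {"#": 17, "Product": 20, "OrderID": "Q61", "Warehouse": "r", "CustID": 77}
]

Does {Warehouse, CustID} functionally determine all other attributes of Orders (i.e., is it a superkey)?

All 17 rows have distinct {Warehouse, CustID} values, so {Warehouse, CustID} → (all attributes) holds and {Warehouse, CustID} is a superkey.

Yes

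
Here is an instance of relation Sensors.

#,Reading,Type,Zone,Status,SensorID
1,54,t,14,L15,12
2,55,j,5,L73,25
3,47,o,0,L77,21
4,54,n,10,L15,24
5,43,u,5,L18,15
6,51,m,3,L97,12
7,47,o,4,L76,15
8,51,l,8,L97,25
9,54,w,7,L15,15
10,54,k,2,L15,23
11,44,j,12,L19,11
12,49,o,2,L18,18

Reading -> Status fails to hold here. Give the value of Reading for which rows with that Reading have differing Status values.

Reading=54: rows 1, 4, 9, 10 → Status = L15, L15, L15, L15 ✓
Reading=55: row 2 → Status = L73 ✓
Reading=47: rows 3, 7 → Status takes values {L77, L76} — violation
Reading=43: row 5 → Status = L18 ✓
Reading=51: rows 6, 8 → Status = L97, L97 ✓
Reading=44: row 11 → Status = L19 ✓
Reading=49: row 12 → Status = L18 ✓
The only Reading value with inconsistent Status is Reading=47.

47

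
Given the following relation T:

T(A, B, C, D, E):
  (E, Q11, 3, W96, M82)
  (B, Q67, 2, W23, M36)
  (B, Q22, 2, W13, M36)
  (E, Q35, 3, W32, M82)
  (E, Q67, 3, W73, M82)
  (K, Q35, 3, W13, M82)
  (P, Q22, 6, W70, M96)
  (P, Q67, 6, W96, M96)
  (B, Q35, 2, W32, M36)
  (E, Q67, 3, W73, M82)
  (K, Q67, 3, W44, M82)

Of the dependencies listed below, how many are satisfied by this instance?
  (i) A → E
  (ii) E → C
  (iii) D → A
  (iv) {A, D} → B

3

(i) A → E: every LHS value maps to a single RHS value — holds.
(ii) E → C: every LHS value maps to a single RHS value — holds.
(iii) D → A: D=W96: 2 rows → A takes values {E, P} — violation; D=W13: 2 rows → A takes values {B, K} — violation; D=W32: 2 rows → A takes values {E, B} — violation — fails.
(iv) {A, D} → B: every LHS value maps to a single RHS value — holds.
3 of the 4 dependencies hold.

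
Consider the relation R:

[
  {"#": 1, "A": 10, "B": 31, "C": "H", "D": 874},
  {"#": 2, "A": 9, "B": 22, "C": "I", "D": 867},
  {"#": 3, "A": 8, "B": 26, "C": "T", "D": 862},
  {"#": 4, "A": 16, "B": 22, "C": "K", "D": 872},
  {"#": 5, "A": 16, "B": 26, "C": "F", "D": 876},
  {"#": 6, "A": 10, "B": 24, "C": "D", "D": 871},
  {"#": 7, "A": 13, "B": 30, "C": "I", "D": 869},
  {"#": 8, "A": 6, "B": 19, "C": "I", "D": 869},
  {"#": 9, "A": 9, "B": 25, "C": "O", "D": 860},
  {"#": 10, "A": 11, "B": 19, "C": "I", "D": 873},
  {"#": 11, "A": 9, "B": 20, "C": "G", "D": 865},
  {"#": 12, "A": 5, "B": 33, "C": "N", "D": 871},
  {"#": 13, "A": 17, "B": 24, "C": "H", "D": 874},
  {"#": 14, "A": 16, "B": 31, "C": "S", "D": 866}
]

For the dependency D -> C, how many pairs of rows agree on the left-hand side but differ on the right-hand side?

D=874: all 2 rows agree on C — 0 pairs.
D=871: violating pairs (6,12) — 1 pair.
D=869: all 2 rows agree on C — 0 pairs.

1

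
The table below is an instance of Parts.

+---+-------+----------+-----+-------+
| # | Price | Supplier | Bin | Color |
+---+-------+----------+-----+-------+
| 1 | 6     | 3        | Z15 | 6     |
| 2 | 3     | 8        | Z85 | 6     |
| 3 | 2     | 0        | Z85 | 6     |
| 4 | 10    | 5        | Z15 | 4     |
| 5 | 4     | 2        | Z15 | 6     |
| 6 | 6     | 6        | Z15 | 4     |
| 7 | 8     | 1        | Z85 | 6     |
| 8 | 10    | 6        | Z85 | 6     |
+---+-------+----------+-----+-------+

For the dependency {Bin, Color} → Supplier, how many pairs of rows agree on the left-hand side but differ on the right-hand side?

8

(Bin=Z15, Color=6): violating pairs (1,5) — 1 pair.
(Bin=Z85, Color=6): violating pairs (2,3), (2,7), (2,8), (3,7), (3,8), (7,8) — 6 pairs.
(Bin=Z15, Color=4): violating pairs (4,6) — 1 pair.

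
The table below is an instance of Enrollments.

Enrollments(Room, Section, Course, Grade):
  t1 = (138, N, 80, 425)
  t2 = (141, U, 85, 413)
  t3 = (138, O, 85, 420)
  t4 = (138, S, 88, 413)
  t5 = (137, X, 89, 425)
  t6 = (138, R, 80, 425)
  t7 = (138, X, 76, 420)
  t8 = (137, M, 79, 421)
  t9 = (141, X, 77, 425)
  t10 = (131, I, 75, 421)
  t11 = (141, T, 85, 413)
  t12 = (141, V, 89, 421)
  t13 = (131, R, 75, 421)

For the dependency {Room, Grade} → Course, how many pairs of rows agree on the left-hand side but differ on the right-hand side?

(Room=138, Grade=425): all 2 rows agree on Course — 0 pairs.
(Room=141, Grade=413): all 2 rows agree on Course — 0 pairs.
(Room=138, Grade=420): violating pairs (3,7) — 1 pair.
(Room=131, Grade=421): all 2 rows agree on Course — 0 pairs.

1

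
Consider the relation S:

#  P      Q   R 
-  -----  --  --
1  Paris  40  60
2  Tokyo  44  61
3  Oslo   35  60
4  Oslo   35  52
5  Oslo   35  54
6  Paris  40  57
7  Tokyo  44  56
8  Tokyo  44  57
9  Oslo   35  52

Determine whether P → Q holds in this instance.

Yes

P=Paris: rows 1, 6 → Q = 40, 40 ✓
P=Tokyo: rows 2, 7, 8 → Q = 44, 44, 44 ✓
P=Oslo: rows 3, 4, 5, 9 → Q = 35, 35, 35, 35 ✓
Every P value is associated with a single Q value, so P → Q holds.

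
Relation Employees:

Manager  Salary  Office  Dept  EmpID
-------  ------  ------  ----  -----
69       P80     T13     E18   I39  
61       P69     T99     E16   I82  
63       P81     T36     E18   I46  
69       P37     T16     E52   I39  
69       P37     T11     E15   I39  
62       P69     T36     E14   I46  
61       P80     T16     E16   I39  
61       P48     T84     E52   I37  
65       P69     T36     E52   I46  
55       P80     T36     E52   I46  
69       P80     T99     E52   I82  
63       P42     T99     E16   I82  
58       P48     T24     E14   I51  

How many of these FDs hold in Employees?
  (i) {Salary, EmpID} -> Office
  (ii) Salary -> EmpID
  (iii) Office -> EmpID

(i) {Salary, EmpID} -> Office: (Salary=P80, EmpID=I39): 2 rows → Office takes values {T13, T16} — violation; (Salary=P37, EmpID=I39): 2 rows → Office takes values {T16, T11} — violation — fails.
(ii) Salary -> EmpID: Salary=P80: 4 rows → EmpID takes values {I39, I46, I82} — violation; Salary=P69: 3 rows → EmpID takes values {I82, I46} — violation; Salary=P48: 2 rows → EmpID takes values {I37, I51} — violation — fails.
(iii) Office -> EmpID: every LHS value maps to a single RHS value — holds.
1 of the 3 dependencies holds.

1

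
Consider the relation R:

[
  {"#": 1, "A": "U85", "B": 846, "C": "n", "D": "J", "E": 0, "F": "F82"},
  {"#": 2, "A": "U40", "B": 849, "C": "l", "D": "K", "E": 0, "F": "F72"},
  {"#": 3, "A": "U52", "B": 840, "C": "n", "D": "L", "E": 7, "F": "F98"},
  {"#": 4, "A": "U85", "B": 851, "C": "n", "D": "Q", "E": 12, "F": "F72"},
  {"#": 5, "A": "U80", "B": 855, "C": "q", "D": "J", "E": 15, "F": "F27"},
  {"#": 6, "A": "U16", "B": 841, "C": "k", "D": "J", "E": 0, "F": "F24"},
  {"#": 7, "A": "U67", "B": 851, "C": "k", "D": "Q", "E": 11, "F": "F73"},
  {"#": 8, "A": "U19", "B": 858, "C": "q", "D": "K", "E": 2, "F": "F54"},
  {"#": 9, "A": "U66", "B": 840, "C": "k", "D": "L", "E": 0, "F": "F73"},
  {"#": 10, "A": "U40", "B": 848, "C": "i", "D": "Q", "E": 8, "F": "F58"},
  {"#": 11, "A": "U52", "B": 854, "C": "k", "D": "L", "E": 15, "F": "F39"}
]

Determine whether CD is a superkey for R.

Rows 9 and 11 have the same CD value (C=k, D=L) but are distinct tuples, so CD does not determine every attribute — not a superkey.

No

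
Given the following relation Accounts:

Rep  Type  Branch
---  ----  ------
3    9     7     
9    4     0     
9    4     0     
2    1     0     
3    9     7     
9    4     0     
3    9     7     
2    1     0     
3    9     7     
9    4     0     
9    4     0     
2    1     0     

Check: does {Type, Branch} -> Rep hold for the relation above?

(Type=9, Branch=7): 4 rows → Rep = 3, 3, 3, 3 ✓
(Type=4, Branch=0): 5 rows → Rep = 9, 9, 9, 9, 9 ✓
(Type=1, Branch=0): 3 rows → Rep = 2, 2, 2 ✓
Every {Type, Branch} value is associated with a single Rep value, so {Type, Branch} -> Rep holds.

Yes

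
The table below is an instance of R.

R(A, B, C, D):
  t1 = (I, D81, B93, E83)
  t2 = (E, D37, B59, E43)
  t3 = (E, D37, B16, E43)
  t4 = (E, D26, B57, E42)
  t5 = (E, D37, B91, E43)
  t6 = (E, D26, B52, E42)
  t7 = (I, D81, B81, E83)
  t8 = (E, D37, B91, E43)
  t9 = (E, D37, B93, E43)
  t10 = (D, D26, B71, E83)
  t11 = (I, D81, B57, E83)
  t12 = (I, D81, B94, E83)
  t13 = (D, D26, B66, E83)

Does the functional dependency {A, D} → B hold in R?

(A=I, D=E83): rows 1, 7, 11, 12 → B = D81, D81, D81, D81 ✓
(A=E, D=E43): rows 2, 3, 5, 8, 9 → B = D37, D37, D37, D37, D37 ✓
(A=E, D=E42): rows 4, 6 → B = D26, D26 ✓
(A=D, D=E83): rows 10, 13 → B = D26, D26 ✓
Every {A, D} value is associated with a single B value, so {A, D} → B holds.

Yes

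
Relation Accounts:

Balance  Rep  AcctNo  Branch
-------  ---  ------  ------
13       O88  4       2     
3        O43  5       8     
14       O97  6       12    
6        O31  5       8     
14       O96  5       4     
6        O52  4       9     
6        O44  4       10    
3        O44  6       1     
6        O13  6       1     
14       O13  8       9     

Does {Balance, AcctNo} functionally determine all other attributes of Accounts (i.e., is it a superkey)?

Two distinct rows share (Balance=6, AcctNo=4), so {Balance, AcctNo} does not determine every attribute — not a superkey.

No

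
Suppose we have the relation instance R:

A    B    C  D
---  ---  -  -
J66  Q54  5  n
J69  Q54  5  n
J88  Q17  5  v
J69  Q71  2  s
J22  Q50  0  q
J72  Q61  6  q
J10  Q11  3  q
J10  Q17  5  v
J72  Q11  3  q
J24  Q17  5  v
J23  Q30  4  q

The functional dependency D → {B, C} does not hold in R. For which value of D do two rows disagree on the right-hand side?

D=n: 2 rows → {B,C} = (Q54, 5), (Q54, 5) ✓
D=v: 3 rows → {B,C} = (Q17, 5), (Q17, 5), (Q17, 5) ✓
D=s: 1 row → {B,C} = (Q71, 2) ✓
D=q: 5 rows → {B,C} takes values {(Q50, 0), (Q61, 6), (Q11, 3), (Q30, 4)} — violation
The only D value with inconsistent RHS is D=q.

q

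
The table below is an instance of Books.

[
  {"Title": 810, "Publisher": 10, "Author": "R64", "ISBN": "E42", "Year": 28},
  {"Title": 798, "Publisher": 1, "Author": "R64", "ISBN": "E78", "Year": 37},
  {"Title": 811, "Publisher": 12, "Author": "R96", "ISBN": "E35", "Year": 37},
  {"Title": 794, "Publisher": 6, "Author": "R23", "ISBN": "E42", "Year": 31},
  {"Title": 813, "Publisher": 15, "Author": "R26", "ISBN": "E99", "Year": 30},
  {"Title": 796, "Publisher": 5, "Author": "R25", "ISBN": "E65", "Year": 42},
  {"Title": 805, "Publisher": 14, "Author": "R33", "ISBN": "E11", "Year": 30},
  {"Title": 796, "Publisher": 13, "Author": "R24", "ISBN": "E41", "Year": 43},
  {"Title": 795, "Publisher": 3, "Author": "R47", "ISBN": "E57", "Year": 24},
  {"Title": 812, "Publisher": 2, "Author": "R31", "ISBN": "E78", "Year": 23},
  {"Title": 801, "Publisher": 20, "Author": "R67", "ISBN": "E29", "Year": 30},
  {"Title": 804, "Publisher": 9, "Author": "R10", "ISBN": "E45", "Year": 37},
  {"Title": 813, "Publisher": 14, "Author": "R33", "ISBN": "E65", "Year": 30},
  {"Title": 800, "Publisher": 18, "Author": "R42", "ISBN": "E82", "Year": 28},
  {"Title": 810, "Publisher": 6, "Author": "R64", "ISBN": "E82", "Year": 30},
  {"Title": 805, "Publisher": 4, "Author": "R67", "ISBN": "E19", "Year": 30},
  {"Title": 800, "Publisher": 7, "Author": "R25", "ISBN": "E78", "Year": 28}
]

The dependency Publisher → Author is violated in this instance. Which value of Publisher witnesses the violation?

6

Publisher=10: 1 row → Author = R64 ✓
Publisher=1: 1 row → Author = R64 ✓
Publisher=12: 1 row → Author = R96 ✓
Publisher=6: 2 rows → Author takes values {R23, R64} — violation
Publisher=15: 1 row → Author = R26 ✓
Publisher=5: 1 row → Author = R25 ✓
Publisher=14: 2 rows → Author = R33, R33 ✓
Publisher=13: 1 row → Author = R24 ✓
Publisher=3: 1 row → Author = R47 ✓
Publisher=2: 1 row → Author = R31 ✓
Publisher=20: 1 row → Author = R67 ✓
Publisher=9: 1 row → Author = R10 ✓
Publisher=18: 1 row → Author = R42 ✓
Publisher=4: 1 row → Author = R67 ✓
Publisher=7: 1 row → Author = R25 ✓
The only Publisher value with inconsistent Author is Publisher=6.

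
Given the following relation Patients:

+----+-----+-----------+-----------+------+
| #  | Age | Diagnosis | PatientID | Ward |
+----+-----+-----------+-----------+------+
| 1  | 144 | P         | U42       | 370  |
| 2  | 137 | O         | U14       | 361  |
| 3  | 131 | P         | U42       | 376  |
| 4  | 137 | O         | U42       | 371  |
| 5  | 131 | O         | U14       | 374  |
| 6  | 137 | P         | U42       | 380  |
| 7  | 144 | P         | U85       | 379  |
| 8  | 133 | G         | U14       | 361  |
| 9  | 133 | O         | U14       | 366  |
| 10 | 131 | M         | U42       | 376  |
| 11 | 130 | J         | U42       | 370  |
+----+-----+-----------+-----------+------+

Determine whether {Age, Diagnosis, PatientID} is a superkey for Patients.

All 11 rows have distinct {Age, Diagnosis, PatientID} values, so {Age, Diagnosis, PatientID} → (all attributes) holds and {Age, Diagnosis, PatientID} is a superkey.

Yes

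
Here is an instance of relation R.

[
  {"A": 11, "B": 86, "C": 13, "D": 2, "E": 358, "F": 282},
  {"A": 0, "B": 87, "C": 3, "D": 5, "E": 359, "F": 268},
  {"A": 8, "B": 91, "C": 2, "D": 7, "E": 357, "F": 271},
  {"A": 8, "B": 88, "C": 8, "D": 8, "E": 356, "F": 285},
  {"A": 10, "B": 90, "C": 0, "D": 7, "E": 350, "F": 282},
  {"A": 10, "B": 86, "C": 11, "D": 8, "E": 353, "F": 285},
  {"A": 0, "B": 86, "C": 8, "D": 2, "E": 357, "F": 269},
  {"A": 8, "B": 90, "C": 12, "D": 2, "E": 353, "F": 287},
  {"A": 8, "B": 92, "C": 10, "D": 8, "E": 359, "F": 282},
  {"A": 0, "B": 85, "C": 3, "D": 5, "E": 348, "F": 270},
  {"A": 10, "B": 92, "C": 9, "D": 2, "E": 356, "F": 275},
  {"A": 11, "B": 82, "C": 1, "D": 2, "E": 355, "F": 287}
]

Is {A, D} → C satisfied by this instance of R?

(A=11, D=2): 2 rows → C takes values {13, 1} — violation
(A=0, D=5): 2 rows → C = 3, 3 ✓
(A=8, D=7): 1 row → C = 2 ✓
(A=8, D=8): 2 rows → C takes values {8, 10} — violation
(A=10, D=7): 1 row → C = 0 ✓
(A=10, D=8): 1 row → C = 11 ✓
(A=0, D=2): 1 row → C = 8 ✓
(A=8, D=2): 1 row → C = 12 ✓
(A=10, D=2): 1 row → C = 9 ✓
Two rows agree on {A, D} but differ on C, so {A, D} → C does not hold.

No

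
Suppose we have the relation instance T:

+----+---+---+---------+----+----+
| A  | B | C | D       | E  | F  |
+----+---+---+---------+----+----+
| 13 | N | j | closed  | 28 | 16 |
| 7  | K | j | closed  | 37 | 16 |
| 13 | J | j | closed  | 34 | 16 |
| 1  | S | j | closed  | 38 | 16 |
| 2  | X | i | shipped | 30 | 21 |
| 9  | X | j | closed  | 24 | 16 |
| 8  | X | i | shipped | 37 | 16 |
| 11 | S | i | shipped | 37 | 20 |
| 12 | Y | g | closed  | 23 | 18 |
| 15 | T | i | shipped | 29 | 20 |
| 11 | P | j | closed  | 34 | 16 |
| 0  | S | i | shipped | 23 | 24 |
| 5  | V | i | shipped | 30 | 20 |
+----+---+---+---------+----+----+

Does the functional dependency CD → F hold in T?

No

(C=j, D=closed): 6 rows → F = 16, 16, 16, 16, 16, 16 ✓
(C=i, D=shipped): 6 rows → F takes values {21, 16, 20, 24} — violation
(C=g, D=closed): 1 row → F = 18 ✓
Two rows agree on CD but differ on F, so CD → F does not hold.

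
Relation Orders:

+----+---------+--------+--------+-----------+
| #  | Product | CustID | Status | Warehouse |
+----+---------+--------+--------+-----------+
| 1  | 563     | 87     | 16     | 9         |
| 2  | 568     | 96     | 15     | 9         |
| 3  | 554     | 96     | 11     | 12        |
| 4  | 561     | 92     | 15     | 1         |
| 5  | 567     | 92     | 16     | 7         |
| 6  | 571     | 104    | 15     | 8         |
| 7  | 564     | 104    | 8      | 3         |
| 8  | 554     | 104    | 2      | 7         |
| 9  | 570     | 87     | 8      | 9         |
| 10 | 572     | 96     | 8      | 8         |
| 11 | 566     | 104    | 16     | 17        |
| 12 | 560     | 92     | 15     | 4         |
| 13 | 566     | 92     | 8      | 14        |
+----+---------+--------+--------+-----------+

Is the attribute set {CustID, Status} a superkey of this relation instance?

Rows 4 and 12 have the same {CustID, Status} value (CustID=92, Status=15) but are distinct tuples, so {CustID, Status} does not determine every attribute — not a superkey.

No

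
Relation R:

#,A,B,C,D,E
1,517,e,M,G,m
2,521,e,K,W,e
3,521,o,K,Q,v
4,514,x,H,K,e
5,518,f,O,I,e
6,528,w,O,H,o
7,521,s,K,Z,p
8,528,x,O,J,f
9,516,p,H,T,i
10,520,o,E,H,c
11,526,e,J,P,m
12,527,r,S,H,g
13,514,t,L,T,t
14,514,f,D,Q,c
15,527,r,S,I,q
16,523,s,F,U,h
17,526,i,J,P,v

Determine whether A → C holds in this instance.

No

A=517: row 1 → C = M ✓
A=521: rows 2, 3, 7 → C = K, K, K ✓
A=514: rows 4, 13, 14 → C takes values {H, L, D} — violation
A=518: row 5 → C = O ✓
A=528: rows 6, 8 → C = O, O ✓
A=516: row 9 → C = H ✓
A=520: row 10 → C = E ✓
A=526: rows 11, 17 → C = J, J ✓
A=527: rows 12, 15 → C = S, S ✓
A=523: row 16 → C = F ✓
Two rows agree on A but differ on C, so A → C does not hold.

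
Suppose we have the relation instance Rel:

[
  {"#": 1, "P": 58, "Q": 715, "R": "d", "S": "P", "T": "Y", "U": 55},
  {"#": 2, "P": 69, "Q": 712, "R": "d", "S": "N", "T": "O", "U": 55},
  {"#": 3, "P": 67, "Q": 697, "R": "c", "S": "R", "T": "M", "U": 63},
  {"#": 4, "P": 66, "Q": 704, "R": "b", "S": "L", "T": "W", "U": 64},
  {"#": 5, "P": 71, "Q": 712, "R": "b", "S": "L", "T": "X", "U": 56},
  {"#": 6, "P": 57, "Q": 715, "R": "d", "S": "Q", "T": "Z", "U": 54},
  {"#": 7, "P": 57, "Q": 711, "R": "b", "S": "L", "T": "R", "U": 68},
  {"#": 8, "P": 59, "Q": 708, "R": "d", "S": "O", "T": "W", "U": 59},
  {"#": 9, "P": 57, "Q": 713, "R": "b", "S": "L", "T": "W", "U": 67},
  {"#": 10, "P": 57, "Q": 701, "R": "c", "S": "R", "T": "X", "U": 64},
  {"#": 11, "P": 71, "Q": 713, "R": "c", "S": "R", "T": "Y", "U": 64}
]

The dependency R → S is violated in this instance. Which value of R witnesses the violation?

d

R=d: rows 1, 2, 6, 8 → S takes values {P, N, Q, O} — violation
R=c: rows 3, 10, 11 → S = R, R, R ✓
R=b: rows 4, 5, 7, 9 → S = L, L, L, L ✓
The only R value with inconsistent S is R=d.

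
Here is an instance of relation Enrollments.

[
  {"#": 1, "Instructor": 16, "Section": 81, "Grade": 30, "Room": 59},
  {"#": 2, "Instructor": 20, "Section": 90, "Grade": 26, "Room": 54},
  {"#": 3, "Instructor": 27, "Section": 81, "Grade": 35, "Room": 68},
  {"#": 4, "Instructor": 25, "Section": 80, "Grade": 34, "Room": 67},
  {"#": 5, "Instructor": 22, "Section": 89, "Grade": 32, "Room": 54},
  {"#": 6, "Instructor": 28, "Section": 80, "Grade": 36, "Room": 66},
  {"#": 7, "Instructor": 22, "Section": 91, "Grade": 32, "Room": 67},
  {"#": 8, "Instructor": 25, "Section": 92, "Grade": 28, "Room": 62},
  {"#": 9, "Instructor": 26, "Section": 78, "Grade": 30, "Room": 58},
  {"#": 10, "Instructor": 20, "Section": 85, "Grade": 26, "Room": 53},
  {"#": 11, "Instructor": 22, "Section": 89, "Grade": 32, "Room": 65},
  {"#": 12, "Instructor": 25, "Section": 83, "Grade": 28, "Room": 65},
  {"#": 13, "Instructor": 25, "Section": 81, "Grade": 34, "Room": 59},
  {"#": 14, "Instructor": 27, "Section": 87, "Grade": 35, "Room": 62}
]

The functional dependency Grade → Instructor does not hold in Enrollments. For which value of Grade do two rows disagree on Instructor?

30

Grade=30: rows 1, 9 → Instructor takes values {16, 26} — violation
Grade=26: rows 2, 10 → Instructor = 20, 20 ✓
Grade=35: rows 3, 14 → Instructor = 27, 27 ✓
Grade=34: rows 4, 13 → Instructor = 25, 25 ✓
Grade=32: rows 5, 7, 11 → Instructor = 22, 22, 22 ✓
Grade=36: row 6 → Instructor = 28 ✓
Grade=28: rows 8, 12 → Instructor = 25, 25 ✓
The only Grade value with inconsistent Instructor is Grade=30.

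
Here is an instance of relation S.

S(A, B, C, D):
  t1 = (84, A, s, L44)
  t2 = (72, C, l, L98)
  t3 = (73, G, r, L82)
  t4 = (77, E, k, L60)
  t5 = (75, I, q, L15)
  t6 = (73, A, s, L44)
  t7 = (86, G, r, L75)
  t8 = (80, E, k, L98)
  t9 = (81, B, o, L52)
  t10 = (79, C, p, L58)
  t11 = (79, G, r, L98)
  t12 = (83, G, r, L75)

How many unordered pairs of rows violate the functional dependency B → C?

B=A: all 2 rows agree on C — 0 pairs.
B=C: violating pairs (2,10) — 1 pair.
B=G: all 4 rows agree on C — 0 pairs.
B=E: all 2 rows agree on C — 0 pairs.

1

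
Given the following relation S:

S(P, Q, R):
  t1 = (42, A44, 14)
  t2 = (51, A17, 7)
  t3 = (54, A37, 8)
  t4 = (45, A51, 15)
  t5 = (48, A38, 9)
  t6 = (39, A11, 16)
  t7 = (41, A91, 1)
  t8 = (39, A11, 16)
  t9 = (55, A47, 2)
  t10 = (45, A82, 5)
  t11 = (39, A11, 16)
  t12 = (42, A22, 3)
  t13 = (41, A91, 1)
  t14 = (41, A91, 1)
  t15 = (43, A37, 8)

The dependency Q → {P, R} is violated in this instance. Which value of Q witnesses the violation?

Q=A44: row 1 → {P,R} = (42, 14) ✓
Q=A17: row 2 → {P,R} = (51, 7) ✓
Q=A37: rows 3, 15 → {P,R} takes values {(54, 8), (43, 8)} — violation
Q=A51: row 4 → {P,R} = (45, 15) ✓
Q=A38: row 5 → {P,R} = (48, 9) ✓
Q=A11: rows 6, 8, 11 → {P,R} = (39, 16), (39, 16), (39, 16) ✓
Q=A91: rows 7, 13, 14 → {P,R} = (41, 1), (41, 1), (41, 1) ✓
Q=A47: row 9 → {P,R} = (55, 2) ✓
Q=A82: row 10 → {P,R} = (45, 5) ✓
Q=A22: row 12 → {P,R} = (42, 3) ✓
The only Q value with inconsistent RHS is Q=A37.

A37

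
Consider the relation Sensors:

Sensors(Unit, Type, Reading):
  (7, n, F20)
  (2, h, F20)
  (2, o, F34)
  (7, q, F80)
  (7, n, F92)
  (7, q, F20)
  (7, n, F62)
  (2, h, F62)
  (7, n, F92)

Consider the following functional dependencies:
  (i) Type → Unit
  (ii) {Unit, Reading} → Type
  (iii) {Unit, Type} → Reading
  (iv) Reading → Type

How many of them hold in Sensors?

(i) Type → Unit: every LHS value maps to a single RHS value — holds.
(ii) {Unit, Reading} → Type: (Unit=7, Reading=F20): 2 rows → Type takes values {n, q} — violation — fails.
(iii) {Unit, Type} → Reading: (Unit=7, Type=n): 4 rows → Reading takes values {F20, F92, F62} — violation; (Unit=2, Type=h): 2 rows → Reading takes values {F20, F62} — violation; (Unit=7, Type=q): 2 rows → Reading takes values {F80, F20} — violation — fails.
(iv) Reading → Type: Reading=F20: 3 rows → Type takes values {n, h, q} — violation; Reading=F62: 2 rows → Type takes values {n, h} — violation — fails.
1 of the 4 dependencies holds.

1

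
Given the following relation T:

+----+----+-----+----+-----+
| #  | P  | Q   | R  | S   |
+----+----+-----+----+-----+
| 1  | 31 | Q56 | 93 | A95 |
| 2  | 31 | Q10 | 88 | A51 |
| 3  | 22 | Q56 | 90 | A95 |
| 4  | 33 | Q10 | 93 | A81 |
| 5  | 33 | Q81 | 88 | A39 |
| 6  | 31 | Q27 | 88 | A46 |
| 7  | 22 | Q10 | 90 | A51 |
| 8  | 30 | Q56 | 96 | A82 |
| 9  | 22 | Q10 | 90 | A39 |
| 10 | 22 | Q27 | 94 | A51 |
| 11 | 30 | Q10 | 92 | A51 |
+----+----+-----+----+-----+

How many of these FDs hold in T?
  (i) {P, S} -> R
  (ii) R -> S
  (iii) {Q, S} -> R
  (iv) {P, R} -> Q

(i) {P, S} -> R: (P=22, S=A51): rows 7, 10 → R takes values {90, 94} — violation — fails.
(ii) R -> S: R=93: rows 1, 4 → S takes values {A95, A81} — violation; R=88: rows 2, 5, 6 → S takes values {A51, A39, A46} — violation; R=90: rows 3, 7, 9 → S takes values {A95, A51, A39} — violation — fails.
(iii) {Q, S} -> R: (Q=Q56, S=A95): rows 1, 3 → R takes values {93, 90} — violation; (Q=Q10, S=A51): rows 2, 7, 11 → R takes values {88, 90, 92} — violation — fails.
(iv) {P, R} -> Q: (P=31, R=88): rows 2, 6 → Q takes values {Q10, Q27} — violation; (P=22, R=90): rows 3, 7, 9 → Q takes values {Q56, Q10} — violation — fails.
None of the 4 dependencies hold.

0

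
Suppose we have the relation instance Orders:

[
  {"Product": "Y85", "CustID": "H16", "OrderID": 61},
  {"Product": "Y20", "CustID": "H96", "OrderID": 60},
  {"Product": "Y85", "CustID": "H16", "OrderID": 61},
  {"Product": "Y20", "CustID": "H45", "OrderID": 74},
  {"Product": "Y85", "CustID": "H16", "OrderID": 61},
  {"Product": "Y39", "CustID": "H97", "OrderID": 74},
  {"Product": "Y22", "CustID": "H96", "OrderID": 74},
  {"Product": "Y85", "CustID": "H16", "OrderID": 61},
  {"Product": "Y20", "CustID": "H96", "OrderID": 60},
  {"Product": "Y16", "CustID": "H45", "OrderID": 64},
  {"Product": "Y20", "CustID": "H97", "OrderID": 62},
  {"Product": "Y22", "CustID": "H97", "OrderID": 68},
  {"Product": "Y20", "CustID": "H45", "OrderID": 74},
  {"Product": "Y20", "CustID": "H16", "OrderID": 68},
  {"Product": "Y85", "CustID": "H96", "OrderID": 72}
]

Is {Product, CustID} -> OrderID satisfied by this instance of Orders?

Yes

(Product=Y85, CustID=H16): 4 rows → OrderID = 61, 61, 61, 61 ✓
(Product=Y20, CustID=H96): 2 rows → OrderID = 60, 60 ✓
(Product=Y20, CustID=H45): 2 rows → OrderID = 74, 74 ✓
(Product=Y39, CustID=H97): 1 row → OrderID = 74 ✓
(Product=Y22, CustID=H96): 1 row → OrderID = 74 ✓
(Product=Y16, CustID=H45): 1 row → OrderID = 64 ✓
(Product=Y20, CustID=H97): 1 row → OrderID = 62 ✓
(Product=Y22, CustID=H97): 1 row → OrderID = 68 ✓
(Product=Y20, CustID=H16): 1 row → OrderID = 68 ✓
(Product=Y85, CustID=H96): 1 row → OrderID = 72 ✓
Every {Product, CustID} value is associated with a single OrderID value, so {Product, CustID} -> OrderID holds.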